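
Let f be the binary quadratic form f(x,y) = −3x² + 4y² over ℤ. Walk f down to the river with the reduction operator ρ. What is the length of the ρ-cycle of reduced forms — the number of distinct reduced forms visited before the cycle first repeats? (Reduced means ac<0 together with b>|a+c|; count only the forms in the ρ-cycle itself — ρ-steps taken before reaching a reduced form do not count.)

D = 48, ⌊√D⌋ = 6
descent: ρ → (4,0,-3)
descent: ρ → (-3,6,1)  [lands on river]
river: ρ → (1,6,-3)
ρ-cycle length = 2 (tail of 2 descent steps not counted)

2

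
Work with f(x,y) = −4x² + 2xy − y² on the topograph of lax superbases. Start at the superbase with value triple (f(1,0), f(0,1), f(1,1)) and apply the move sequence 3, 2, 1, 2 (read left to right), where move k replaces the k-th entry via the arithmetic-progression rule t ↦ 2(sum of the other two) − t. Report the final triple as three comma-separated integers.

start (-4,-1,-3) = (f(1,0),f(0,1),f(1,1))
replace slot 3: 2·((-4)+(-1)) − (-3) = -7 → (-4,-1,-7)
replace slot 2: 2·((-4)+(-7)) − (-1) = -21 → (-4,-21,-7)
replace slot 1: 2·((-21)+(-7)) − (-4) = -52 → (-52,-21,-7)
replace slot 2: 2·((-52)+(-7)) − (-21) = -97 → (-52,-97,-7)

-52,-97,-7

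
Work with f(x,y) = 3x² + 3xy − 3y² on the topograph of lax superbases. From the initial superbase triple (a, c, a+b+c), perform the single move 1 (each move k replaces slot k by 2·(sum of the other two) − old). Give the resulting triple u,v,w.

start (3,-3,3) = (f(1,0),f(0,1),f(1,1))
replace slot 1: 2·((-3)+3) − 3 = -3 → (-3,-3,3)

-3,-3,3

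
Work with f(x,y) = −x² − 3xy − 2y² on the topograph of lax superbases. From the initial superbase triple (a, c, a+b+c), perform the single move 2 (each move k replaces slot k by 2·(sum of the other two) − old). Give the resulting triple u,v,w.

start (-1,-2,-6) = (f(1,0),f(0,1),f(1,1))
replace slot 2: 2·((-1)+(-6)) − (-2) = -12 → (-1,-12,-6)

-1,-12,-6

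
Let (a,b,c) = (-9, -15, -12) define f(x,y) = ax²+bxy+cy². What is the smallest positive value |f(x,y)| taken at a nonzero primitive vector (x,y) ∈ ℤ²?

translate: b→-3 (≡15 mod 18), so (9,15,12)→(9,-3,6)
flip: (9,-3,6)→(6,3,9)
reduced (well bottom): (6,3,9) with a≤c, −a<b≤a
well minimum |f| = |-6| = 6 (negative-definite)

6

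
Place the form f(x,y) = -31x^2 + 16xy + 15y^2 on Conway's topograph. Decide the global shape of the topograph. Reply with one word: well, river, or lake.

D = b²−4ac = 16² − 4·(-31)·15 = 2116
D = 46² is a perfect square ⇒ form factors over ℤ ⇒ lakes

lake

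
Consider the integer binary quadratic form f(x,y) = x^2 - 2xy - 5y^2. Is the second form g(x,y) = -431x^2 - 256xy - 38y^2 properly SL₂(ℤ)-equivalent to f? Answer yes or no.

D₁ = 24, D₂ = 24
river cycle of f (length 2): (1, 4, -2), (-2, 4, 1)
river cycle of g (length 2): (1, 4, -2), (-2, 4, 1)
cycles coincide ⇒ equivalent

yes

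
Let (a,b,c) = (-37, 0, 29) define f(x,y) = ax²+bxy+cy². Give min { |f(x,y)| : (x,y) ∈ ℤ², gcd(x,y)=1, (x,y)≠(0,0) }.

descent: ρ → (29,58,-8)  [lands on river]
river: ρ → (-8,54,43)
river: ρ → (43,32,-19)
river: ρ → (-19,44,31)
river: ρ → (31,18,-32)
river: ρ → (-32,46,17)
river: ρ → (17,56,-17)
river: ρ → (-17,46,32)
river: ρ → (32,18,-31)
river: ρ → (-31,44,19)
river: ρ → (19,32,-43)
river: ρ → (-43,54,8)
river: ρ → (8,58,-29)
river: ρ → (-29,58,8)
river: ρ → (8,54,-43)
river: ρ → (-43,32,19)
river: ρ → (19,44,-31)
river: ρ → (-31,18,32)
river: ρ → (32,46,-17)
river: ρ → (-17,56,17)
river: ρ → (17,46,-32)
river: ρ → (-32,18,31)
river: ρ → (31,44,-19)
river: ρ → (-19,32,43)
river: ρ → (43,54,-8)
river: ρ → (-8,58,29)
closes: descent 1, river 26
min |a| on river = 8

8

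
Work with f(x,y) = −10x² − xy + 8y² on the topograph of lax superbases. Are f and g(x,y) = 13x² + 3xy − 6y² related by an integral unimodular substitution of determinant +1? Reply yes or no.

D₁ = 321, D₂ = 321
river cycle of f (length 4): (8, 17, -1), (-1, 17, 8), (8, 15, -3), (-3, 15, 8)
river cycle of g (length 6): (-6, 9, 10), (10, 11, -5), (-5, 9, 12), (12, 15, -2), (-2, 17, 4), (4, 15, -6)
cycles differ ⇒ inequivalent

no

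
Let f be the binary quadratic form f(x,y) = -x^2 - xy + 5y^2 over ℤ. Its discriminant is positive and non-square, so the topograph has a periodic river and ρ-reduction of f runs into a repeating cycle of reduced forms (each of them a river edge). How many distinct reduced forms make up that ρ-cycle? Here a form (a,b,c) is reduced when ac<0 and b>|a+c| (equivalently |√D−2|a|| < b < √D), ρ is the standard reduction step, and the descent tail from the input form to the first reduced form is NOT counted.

D = 21, ⌊√D⌋ = 4
descent: ρ → (5,1,-1)
descent: ρ → (-1,3,3)  [lands on river]
river: ρ → (3,3,-1)
ρ-cycle length = 2 (tail of 2 descent steps not counted)

2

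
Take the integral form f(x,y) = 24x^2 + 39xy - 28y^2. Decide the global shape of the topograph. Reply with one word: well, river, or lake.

D = b²−4ac = 39² − 4·24·(-28) = 4209
D > 0 non-square ⇒ indefinite ⇒ periodic river

river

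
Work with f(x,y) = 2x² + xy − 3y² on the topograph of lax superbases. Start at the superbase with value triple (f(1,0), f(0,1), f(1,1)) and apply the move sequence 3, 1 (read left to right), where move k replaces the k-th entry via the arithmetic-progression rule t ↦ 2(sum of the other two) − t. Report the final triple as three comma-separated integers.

start (2,-3,0) = (f(1,0),f(0,1),f(1,1))
replace slot 3: 2·(2+(-3)) − 0 = -2 → (2,-3,-2)
replace slot 1: 2·((-3)+(-2)) − 2 = -12 → (-12,-3,-2)

-12,-3,-2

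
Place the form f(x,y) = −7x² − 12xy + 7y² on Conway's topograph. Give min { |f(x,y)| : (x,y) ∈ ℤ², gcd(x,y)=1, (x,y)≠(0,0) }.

descent: ρ → (7,12,-7)  [lands on river]
river: ρ → (-7,16,3)
river: ρ → (3,14,-12)
river: ρ → (-12,10,5)
river: ρ → (5,10,-12)
river: ρ → (-12,14,3)
river: ρ → (3,16,-7)
river: ρ → (-7,12,7)
river: ρ → (7,16,-3)
river: ρ → (-3,14,12)
river: ρ → (12,10,-5)
river: ρ → (-5,10,12)
river: ρ → (12,14,-3)
river: ρ → (-3,16,7)
closes: descent 1, river 14
min |a| on river = 3

3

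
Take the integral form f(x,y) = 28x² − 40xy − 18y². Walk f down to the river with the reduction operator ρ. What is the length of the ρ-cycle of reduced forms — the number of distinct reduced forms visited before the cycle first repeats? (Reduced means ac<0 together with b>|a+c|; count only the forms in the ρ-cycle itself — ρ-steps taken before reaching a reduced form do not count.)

D = 3616, ⌊√D⌋ = 60
descent: ρ → (-18,40,28)  [lands on river]
river: ρ → (28,16,-30)
river: ρ → (-30,44,14)
river: ρ → (14,40,-36)
river: ρ → (-36,32,18)
river: ρ → (18,40,-28)
river: ρ → (-28,16,30)
river: ρ → (30,44,-14)
river: ρ → (-14,40,36)
river: ρ → (36,32,-18)
ρ-cycle length = 10 (tail of 1 descent step not counted)

10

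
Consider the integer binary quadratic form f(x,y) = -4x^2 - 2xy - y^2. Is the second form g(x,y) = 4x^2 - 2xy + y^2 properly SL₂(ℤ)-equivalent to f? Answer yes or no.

D₁ = -12, D₂ = -12
f is negative-definite; reduce −f:
−f: flip: (4,2,1)→(1,-2,4)
−f: translate: b→0 (≡-2 mod 2), so (1,-2,4)→(1,0,3)
−f: reduced (well bottom): (1,0,3) with a≤c, −a<b≤a
flip sign back: reduced form of f is (-1,0,-3)
g: flip: (4,-2,1)→(1,2,4)
g: translate: b→0 (≡2 mod 2), so (1,2,4)→(1,0,3)
g: reduced (well bottom): (1,0,3) with a≤c, −a<b≤a
reduced forms (-1, 0, -3) vs (1, 0, 3) ⇒ inequivalent

no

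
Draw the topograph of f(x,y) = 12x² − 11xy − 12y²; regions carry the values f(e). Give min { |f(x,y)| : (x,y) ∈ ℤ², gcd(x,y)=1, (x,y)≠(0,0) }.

descent: ρ → (-12,11,12)  [lands on river]
river: ρ → (12,13,-11)
river: ρ → (-11,9,14)
river: ρ → (14,19,-6)
river: ρ → (-6,17,17)
river: ρ → (17,17,-6)
river: ρ → (-6,19,14)
river: ρ → (14,9,-11)
river: ρ → (-11,13,12)
river: ρ → (12,11,-12)
river: ρ → (-12,13,11)
river: ρ → (11,9,-14)
river: ρ → (-14,19,6)
river: ρ → (6,17,-17)
river: ρ → (-17,17,6)
river: ρ → (6,19,-14)
river: ρ → (-14,9,11)
river: ρ → (11,13,-12)
closes: descent 1, river 18
min |a| on river = 6

6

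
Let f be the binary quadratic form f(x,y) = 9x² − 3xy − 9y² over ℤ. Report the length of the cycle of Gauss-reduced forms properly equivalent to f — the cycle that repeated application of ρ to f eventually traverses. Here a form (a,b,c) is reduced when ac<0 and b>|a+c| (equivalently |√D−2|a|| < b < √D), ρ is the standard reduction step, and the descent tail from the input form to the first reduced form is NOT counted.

D = 333, ⌊√D⌋ = 18
descent: ρ → (-9,3,9)  [lands on river]
river: ρ → (9,15,-3)
river: ρ → (-3,15,9)
river: ρ → (9,3,-9)
river: ρ → (-9,15,3)
river: ρ → (3,15,-9)
ρ-cycle length = 6 (tail of 1 descent step not counted)

6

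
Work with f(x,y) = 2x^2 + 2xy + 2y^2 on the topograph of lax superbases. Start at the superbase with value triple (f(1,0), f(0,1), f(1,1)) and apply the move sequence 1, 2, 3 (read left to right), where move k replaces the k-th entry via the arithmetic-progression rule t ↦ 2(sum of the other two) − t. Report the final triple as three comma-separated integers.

start (2,2,6) = (f(1,0),f(0,1),f(1,1))
replace slot 1: 2·(2+6) − 2 = 14 → (14,2,6)
replace slot 2: 2·(14+6) − 2 = 38 → (14,38,6)
replace slot 3: 2·(14+38) − 6 = 98 → (14,38,98)

14,38,98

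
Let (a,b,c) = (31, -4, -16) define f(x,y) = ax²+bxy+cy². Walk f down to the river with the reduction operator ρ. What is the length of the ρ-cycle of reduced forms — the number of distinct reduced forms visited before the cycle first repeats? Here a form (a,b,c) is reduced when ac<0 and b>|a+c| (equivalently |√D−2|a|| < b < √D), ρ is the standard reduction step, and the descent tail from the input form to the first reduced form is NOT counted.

D = 2000, ⌊√D⌋ = 44
descent: ρ → (-16,36,11)  [lands on river]
river: ρ → (11,30,-25)
river: ρ → (-25,20,16)
river: ρ → (16,44,-1)
river: ρ → (-1,44,16)
river: ρ → (16,20,-25)
river: ρ → (-25,30,11)
river: ρ → (11,36,-16)
river: ρ → (-16,28,19)
river: ρ → (19,10,-25)
river: ρ → (-25,40,4)
river: ρ → (4,40,-25)
river: ρ → (-25,10,19)
river: ρ → (19,28,-16)
ρ-cycle length = 14 (tail of 1 descent step not counted)

14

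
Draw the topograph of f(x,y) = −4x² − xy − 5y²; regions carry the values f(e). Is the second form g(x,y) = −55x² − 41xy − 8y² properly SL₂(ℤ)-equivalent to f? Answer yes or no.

D₁ = -79, D₂ = -79
f is negative-definite; reduce −f:
−f: reduced (well bottom): (4,1,5) with a≤c, −a<b≤a
flip sign back: reduced form of f is (-4,-1,-5)
g is negative-definite; reduce −g:
−g: flip: (55,41,8)→(8,-41,55)
−g: translate: b→7 (≡-41 mod 16), so (8,-41,55)→(8,7,4)
−g: flip: (8,7,4)→(4,-7,8)
−g: translate: b→1 (≡-7 mod 8), so (4,-7,8)→(4,1,5)
−g: reduced (well bottom): (4,1,5) with a≤c, −a<b≤a
flip sign back: reduced form of g is (-4,-1,-5)
reduced forms (-4, -1, -5) vs (-4, -1, -5) ⇒ equivalent

yes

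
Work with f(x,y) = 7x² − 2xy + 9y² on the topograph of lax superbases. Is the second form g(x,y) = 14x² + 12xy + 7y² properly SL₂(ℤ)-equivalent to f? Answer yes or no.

D₁ = -248, D₂ = -248
f: reduced (well bottom): (7,-2,9) with a≤c, −a<b≤a
g: flip: (14,12,7)→(7,-12,14)
g: translate: b→2 (≡-12 mod 14), so (7,-12,14)→(7,2,9)
g: reduced (well bottom): (7,2,9) with a≤c, −a<b≤a
reduced forms (7, -2, 9) vs (7, 2, 9) ⇒ inequivalent

no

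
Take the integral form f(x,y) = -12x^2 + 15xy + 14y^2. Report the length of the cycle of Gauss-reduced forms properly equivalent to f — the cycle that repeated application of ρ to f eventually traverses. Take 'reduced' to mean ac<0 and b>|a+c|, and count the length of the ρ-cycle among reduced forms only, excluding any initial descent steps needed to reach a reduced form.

D = 897, ⌊√D⌋ = 29
river: ρ → (14,13,-13)
river: ρ → (-13,13,14)
river: ρ → (14,15,-12)
river: ρ → (-12,9,17)
river: ρ → (17,25,-4)
river: ρ → (-4,23,23)
river: ρ → (23,23,-4)
river: ρ → (-4,25,17)
river: ρ → (17,9,-12)
river: ρ → (-12,15,14)
ρ-cycle length = 10 (tail of 0 descent steps not counted)

10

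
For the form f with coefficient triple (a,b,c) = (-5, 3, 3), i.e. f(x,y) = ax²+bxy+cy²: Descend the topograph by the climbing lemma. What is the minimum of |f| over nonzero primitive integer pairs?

river: ρ → (3,3,-5)
river: ρ → (-5,7,1)
river: ρ → (1,7,-5)
river: ρ → (-5,3,3)
closes: descent 0, river 4
min |a| on river = 1

1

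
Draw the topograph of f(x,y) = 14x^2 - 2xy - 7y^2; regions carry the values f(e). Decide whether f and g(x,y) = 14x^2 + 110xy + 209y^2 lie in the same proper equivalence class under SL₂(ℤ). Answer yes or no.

D₁ = 396, D₂ = 396
river cycle of f (length 4): (-7, 16, 5), (5, 14, -10), (-10, 6, 9), (9, 12, -7)
river cycle of g (length 4): (-7, 16, 5), (5, 14, -10), (-10, 6, 9), (9, 12, -7)
cycles coincide ⇒ equivalent

yes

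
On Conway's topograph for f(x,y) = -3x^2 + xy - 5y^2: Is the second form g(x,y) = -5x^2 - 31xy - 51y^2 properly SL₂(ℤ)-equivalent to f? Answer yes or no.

D₁ = -59, D₂ = -59
f is negative-definite; reduce −f:
−f: reduced (well bottom): (3,-1,5) with a≤c, −a<b≤a
flip sign back: reduced form of f is (-3,1,-5)
g is negative-definite; reduce −g:
−g: translate: b→1 (≡31 mod 10), so (5,31,51)→(5,1,3)
−g: flip: (5,1,3)→(3,-1,5)
−g: reduced (well bottom): (3,-1,5) with a≤c, −a<b≤a
flip sign back: reduced form of g is (-3,1,-5)
reduced forms (-3, 1, -5) vs (-3, 1, -5) ⇒ equivalent

yes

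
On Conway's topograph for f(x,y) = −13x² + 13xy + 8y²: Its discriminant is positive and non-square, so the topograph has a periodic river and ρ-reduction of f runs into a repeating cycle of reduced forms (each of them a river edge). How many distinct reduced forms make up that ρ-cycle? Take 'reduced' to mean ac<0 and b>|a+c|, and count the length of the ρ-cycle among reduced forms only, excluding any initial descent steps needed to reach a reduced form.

D = 585, ⌊√D⌋ = 24
river: ρ → (8,19,-7)
river: ρ → (-7,23,2)
river: ρ → (2,21,-18)
river: ρ → (-18,15,5)
river: ρ → (5,15,-18)
river: ρ → (-18,21,2)
river: ρ → (2,23,-7)
river: ρ → (-7,19,8)
river: ρ → (8,13,-13)
river: ρ → (-13,13,8)
ρ-cycle length = 10 (tail of 0 descent steps not counted)

10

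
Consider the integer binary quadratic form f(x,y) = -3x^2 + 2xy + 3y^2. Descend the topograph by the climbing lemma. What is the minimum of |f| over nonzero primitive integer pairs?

river: ρ → (3,4,-2)
river: ρ → (-2,4,3)
river: ρ → (3,2,-3)
river: ρ → (-3,4,2)
river: ρ → (2,4,-3)
river: ρ → (-3,2,3)
closes: descent 0, river 6
min |a| on river = 2

2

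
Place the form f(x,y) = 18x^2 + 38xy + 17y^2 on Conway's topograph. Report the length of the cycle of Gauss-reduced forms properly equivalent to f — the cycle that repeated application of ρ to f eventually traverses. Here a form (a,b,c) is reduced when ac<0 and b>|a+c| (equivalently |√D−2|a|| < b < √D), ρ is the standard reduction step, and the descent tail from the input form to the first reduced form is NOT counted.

D = 220, ⌊√D⌋ = 14
descent: ρ → (17,-4,-3)
descent: ρ → (-3,10,10)  [lands on river]
river: ρ → (10,10,-3)
river: ρ → (-3,14,2)
river: ρ → (2,14,-3)
ρ-cycle length = 4 (tail of 2 descent steps not counted)

4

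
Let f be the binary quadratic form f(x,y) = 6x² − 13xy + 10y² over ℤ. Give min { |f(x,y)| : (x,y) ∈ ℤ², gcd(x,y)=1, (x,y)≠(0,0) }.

translate: b→-1 (≡-13 mod 12), so (6,-13,10)→(6,-1,3)
flip: (6,-1,3)→(3,1,6)
reduced (well bottom): (3,1,6) with a≤c, −a<b≤a
well minimum = a = 3

3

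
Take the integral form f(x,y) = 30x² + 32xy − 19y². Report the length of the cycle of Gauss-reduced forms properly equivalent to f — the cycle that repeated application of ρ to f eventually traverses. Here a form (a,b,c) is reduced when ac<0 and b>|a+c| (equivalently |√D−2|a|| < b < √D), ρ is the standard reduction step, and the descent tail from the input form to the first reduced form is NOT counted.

D = 3304, ⌊√D⌋ = 57
river: ρ → (-19,44,18)
river: ρ → (18,28,-35)
river: ρ → (-35,42,11)
river: ρ → (11,46,-27)
river: ρ → (-27,8,30)
river: ρ → (30,52,-5)
river: ρ → (-5,48,50)
river: ρ → (50,52,-3)
river: ρ → (-3,56,14)
river: ρ → (14,56,-3)
river: ρ → (-3,52,50)
river: ρ → (50,48,-5)
river: ρ → (-5,52,30)
river: ρ → (30,8,-27)
river: ρ → (-27,46,11)
river: ρ → (11,42,-35)
river: ρ → (-35,28,18)
river: ρ → (18,44,-19)
river: ρ → (-19,32,30)
river: ρ → (30,28,-21)
river: ρ → (-21,56,2)
river: ρ → (2,56,-21)
river: ρ → (-21,28,30)
river: ρ → (30,32,-19)
ρ-cycle length = 24 (tail of 0 descent steps not counted)

24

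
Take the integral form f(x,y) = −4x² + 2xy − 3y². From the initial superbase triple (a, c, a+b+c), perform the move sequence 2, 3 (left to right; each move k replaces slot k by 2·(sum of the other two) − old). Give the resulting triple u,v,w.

start (-4,-3,-5) = (f(1,0),f(0,1),f(1,1))
replace slot 2: 2·((-4)+(-5)) − (-3) = -15 → (-4,-15,-5)
replace slot 3: 2·((-4)+(-15)) − (-5) = -33 → (-4,-15,-33)

-4,-15,-33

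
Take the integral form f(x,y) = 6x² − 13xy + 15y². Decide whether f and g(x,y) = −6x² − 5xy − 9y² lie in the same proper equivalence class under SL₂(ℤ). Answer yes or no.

D₁ = -191, D₂ = -191
f: translate: b→-1 (≡-13 mod 12), so (6,-13,15)→(6,-1,8)
f: reduced (well bottom): (6,-1,8) with a≤c, −a<b≤a
g is negative-definite; reduce −g:
−g: reduced (well bottom): (6,5,9) with a≤c, −a<b≤a
flip sign back: reduced form of g is (-6,-5,-9)
reduced forms (6, -1, 8) vs (-6, -5, -9) ⇒ inequivalent

no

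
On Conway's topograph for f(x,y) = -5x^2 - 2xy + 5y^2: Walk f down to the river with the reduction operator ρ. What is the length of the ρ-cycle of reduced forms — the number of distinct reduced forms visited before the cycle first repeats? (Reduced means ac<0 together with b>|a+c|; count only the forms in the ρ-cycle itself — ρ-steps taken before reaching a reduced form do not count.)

D = 104, ⌊√D⌋ = 10
descent: ρ → (5,2,-5)  [lands on river]
river: ρ → (-5,8,2)
river: ρ → (2,8,-5)
river: ρ → (-5,2,5)
river: ρ → (5,8,-2)
river: ρ → (-2,8,5)
ρ-cycle length = 6 (tail of 1 descent step not counted)

6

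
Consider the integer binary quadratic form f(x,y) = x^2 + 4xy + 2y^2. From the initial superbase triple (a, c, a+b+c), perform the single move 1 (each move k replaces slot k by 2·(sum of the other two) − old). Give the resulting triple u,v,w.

start (1,2,7) = (f(1,0),f(0,1),f(1,1))
replace slot 1: 2·(2+7) − 1 = 17 → (17,2,7)

17,2,7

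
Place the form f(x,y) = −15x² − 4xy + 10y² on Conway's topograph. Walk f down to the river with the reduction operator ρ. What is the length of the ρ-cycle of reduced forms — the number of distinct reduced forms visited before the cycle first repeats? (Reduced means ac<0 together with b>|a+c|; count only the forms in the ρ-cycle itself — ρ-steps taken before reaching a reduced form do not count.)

D = 616, ⌊√D⌋ = 24
descent: ρ → (10,24,-1)  [lands on river]
river: ρ → (-1,24,10)
river: ρ → (10,16,-9)
river: ρ → (-9,20,6)
river: ρ → (6,16,-15)
river: ρ → (-15,14,7)
river: ρ → (7,14,-15)
river: ρ → (-15,16,6)
river: ρ → (6,20,-9)
river: ρ → (-9,16,10)
ρ-cycle length = 10 (tail of 1 descent step not counted)

10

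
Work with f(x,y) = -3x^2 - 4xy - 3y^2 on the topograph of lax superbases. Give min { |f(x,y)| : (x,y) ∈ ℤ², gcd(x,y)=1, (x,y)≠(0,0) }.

translate: b→-2 (≡4 mod 6), so (3,4,3)→(3,-2,2)
flip: (3,-2,2)→(2,2,3)
reduced (well bottom): (2,2,3) with a≤c, −a<b≤a
well minimum |f| = |-2| = 2 (negative-definite)

2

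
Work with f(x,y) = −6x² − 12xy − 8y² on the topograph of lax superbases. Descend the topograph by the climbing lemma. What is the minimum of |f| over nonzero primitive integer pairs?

translate: b→0 (≡12 mod 12), so (6,12,8)→(6,0,2)
flip: (6,0,2)→(2,0,6)
reduced (well bottom): (2,0,6) with a≤c, −a<b≤a
well minimum |f| = |-2| = 2 (negative-definite)

2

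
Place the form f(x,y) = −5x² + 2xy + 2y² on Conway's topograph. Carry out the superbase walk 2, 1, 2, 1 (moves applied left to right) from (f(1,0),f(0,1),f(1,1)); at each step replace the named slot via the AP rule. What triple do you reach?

start (-5,2,-1) = (f(1,0),f(0,1),f(1,1))
replace slot 2: 2·((-5)+(-1)) − 2 = -14 → (-5,-14,-1)
replace slot 1: 2·((-14)+(-1)) − (-5) = -25 → (-25,-14,-1)
replace slot 2: 2·((-25)+(-1)) − (-14) = -38 → (-25,-38,-1)
replace slot 1: 2·((-38)+(-1)) − (-25) = -53 → (-53,-38,-1)

-53,-38,-1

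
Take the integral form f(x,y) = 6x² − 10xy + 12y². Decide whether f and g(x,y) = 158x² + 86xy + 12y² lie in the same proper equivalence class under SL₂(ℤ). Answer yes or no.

D₁ = -188, D₂ = -188
f: translate: b→2 (≡-10 mod 12), so (6,-10,12)→(6,2,8)
f: reduced (well bottom): (6,2,8) with a≤c, −a<b≤a
g: flip: (158,86,12)→(12,-86,158)
g: translate: b→10 (≡-86 mod 24), so (12,-86,158)→(12,10,6)
g: flip: (12,10,6)→(6,-10,12)
g: translate: b→2 (≡-10 mod 12), so (6,-10,12)→(6,2,8)
g: reduced (well bottom): (6,2,8) with a≤c, −a<b≤a
reduced forms (6, 2, 8) vs (6, 2, 8) ⇒ equivalent

yes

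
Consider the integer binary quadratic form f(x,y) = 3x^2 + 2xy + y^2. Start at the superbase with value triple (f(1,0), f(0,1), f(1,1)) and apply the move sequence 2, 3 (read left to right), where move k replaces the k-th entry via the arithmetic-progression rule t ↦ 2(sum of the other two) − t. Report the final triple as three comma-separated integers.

start (3,1,6) = (f(1,0),f(0,1),f(1,1))
replace slot 2: 2·(3+6) − 1 = 17 → (3,17,6)
replace slot 3: 2·(3+17) − 6 = 34 → (3,17,34)

3,17,34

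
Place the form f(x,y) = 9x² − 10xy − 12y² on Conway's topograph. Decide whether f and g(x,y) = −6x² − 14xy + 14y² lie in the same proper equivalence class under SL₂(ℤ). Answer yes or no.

D₁ = 532, D₂ = 532
river cycle of f (length 16): (-12, 10, 9), (9, 8, -13), (-13, 18, 4), (4, 22, -3), (-3, 20, 11), (11, 2, -12), (-12, 22, 1), (1, 22, -12), (-12, 2, 11), (11, 20, -3), … (6 more)
river cycle of g (length 4): (14, 14, -6), (-6, 22, 2), (2, 22, -6), (-6, 14, 14)
cycles differ ⇒ inequivalent

no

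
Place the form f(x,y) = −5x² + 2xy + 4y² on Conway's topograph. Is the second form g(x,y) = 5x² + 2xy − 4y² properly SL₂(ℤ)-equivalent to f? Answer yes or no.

D₁ = 84, D₂ = 84
river cycle of f (length 6): (4, 6, -3), (-3, 6, 4), (4, 2, -5), (-5, 8, 1), (1, 8, -5), (-5, 2, 4)
river cycle of g (length 6): (-4, 6, 3), (3, 6, -4), (-4, 2, 5), (5, 8, -1), (-1, 8, 5), (5, 2, -4)
cycles differ ⇒ inequivalent

no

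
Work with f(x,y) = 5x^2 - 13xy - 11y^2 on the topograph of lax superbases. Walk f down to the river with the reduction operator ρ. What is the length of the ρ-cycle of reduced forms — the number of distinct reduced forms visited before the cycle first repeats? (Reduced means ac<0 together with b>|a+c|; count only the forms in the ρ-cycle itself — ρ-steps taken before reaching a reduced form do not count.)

D = 389, ⌊√D⌋ = 19
descent: ρ → (-11,13,5)  [lands on river]
river: ρ → (5,17,-5)
river: ρ → (-5,13,11)
river: ρ → (11,9,-7)
river: ρ → (-7,19,1)
river: ρ → (1,19,-7)
river: ρ → (-7,9,11)
river: ρ → (11,13,-5)
river: ρ → (-5,17,5)
river: ρ → (5,13,-11)
river: ρ → (-11,9,7)
river: ρ → (7,19,-1)
river: ρ → (-1,19,7)
river: ρ → (7,9,-11)
ρ-cycle length = 14 (tail of 1 descent step not counted)

14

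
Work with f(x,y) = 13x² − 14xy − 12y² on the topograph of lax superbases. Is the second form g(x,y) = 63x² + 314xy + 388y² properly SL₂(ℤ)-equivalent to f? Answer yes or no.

D₁ = 820, D₂ = 820
river cycle of f (length 12): (-12, 14, 13), (13, 12, -13), (-13, 14, 12), (12, 10, -15), (-15, 20, 7), (7, 22, -12), (-12, 26, 3), (3, 28, -3), (-3, 26, 12), (12, 22, -7), … (2 more)
river cycle of g (length 12): (12, 10, -15), (-15, 20, 7), (7, 22, -12), (-12, 26, 3), (3, 28, -3), (-3, 26, 12), (12, 22, -7), (-7, 20, 15), (15, 10, -12), (-12, 14, 13), … (2 more)
cycles coincide ⇒ equivalent

yes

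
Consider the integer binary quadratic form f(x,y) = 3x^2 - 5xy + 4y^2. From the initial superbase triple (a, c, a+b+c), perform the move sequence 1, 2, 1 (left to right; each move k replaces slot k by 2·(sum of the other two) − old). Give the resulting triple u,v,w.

start (3,4,2) = (f(1,0),f(0,1),f(1,1))
replace slot 1: 2·(4+2) − 3 = 9 → (9,4,2)
replace slot 2: 2·(9+2) − 4 = 18 → (9,18,2)
replace slot 1: 2·(18+2) − 9 = 31 → (31,18,2)

31,18,2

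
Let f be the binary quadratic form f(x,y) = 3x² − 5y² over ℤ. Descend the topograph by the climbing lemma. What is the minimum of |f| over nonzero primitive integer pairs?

descent: ρ → (-5,0,3)
descent: ρ → (3,6,-2)  [lands on river]
river: ρ → (-2,6,3)
closes: descent 2, river 2
min |a| on river = 2

2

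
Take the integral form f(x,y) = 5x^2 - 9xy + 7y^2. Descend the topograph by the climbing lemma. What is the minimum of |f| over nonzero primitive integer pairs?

translate: b→1 (≡-9 mod 10), so (5,-9,7)→(5,1,3)
flip: (5,1,3)→(3,-1,5)
reduced (well bottom): (3,-1,5) with a≤c, −a<b≤a
well minimum = a = 3

3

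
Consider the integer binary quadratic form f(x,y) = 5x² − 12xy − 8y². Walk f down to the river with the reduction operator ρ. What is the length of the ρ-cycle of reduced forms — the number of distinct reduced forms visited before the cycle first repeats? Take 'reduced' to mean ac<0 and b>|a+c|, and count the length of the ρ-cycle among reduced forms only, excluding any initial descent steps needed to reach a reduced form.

D = 304, ⌊√D⌋ = 17
descent: ρ → (-8,12,5)  [lands on river]
river: ρ → (5,8,-12)
river: ρ → (-12,16,1)
river: ρ → (1,16,-12)
river: ρ → (-12,8,5)
river: ρ → (5,12,-8)
river: ρ → (-8,4,9)
river: ρ → (9,14,-3)
river: ρ → (-3,16,4)
river: ρ → (4,16,-3)
river: ρ → (-3,14,9)
river: ρ → (9,4,-8)
ρ-cycle length = 12 (tail of 1 descent step not counted)

12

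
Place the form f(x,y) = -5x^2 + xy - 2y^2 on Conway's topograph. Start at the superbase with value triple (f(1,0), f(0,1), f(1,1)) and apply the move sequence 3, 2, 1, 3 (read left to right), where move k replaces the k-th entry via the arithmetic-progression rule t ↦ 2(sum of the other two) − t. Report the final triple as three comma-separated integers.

start (-5,-2,-6) = (f(1,0),f(0,1),f(1,1))
replace slot 3: 2·((-5)+(-2)) − (-6) = -8 → (-5,-2,-8)
replace slot 2: 2·((-5)+(-8)) − (-2) = -24 → (-5,-24,-8)
replace slot 1: 2·((-24)+(-8)) − (-5) = -59 → (-59,-24,-8)
replace slot 3: 2·((-59)+(-24)) − (-8) = -158 → (-59,-24,-158)

-59,-24,-158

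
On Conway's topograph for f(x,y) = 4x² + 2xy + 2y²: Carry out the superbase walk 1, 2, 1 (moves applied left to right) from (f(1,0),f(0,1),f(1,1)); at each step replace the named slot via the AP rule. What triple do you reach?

start (4,2,8) = (f(1,0),f(0,1),f(1,1))
replace slot 1: 2·(2+8) − 4 = 16 → (16,2,8)
replace slot 2: 2·(16+8) − 2 = 46 → (16,46,8)
replace slot 1: 2·(46+8) − 16 = 92 → (92,46,8)

92,46,8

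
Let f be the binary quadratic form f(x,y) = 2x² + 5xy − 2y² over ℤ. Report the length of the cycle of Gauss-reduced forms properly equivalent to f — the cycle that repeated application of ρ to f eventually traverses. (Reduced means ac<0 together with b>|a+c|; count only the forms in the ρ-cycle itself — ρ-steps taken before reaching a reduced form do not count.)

D = 41, ⌊√D⌋ = 6
river: ρ → (-2,3,4)
river: ρ → (4,5,-1)
river: ρ → (-1,5,4)
river: ρ → (4,3,-2)
river: ρ → (-2,5,2)
river: ρ → (2,3,-4)
river: ρ → (-4,5,1)
river: ρ → (1,5,-4)
river: ρ → (-4,3,2)
river: ρ → (2,5,-2)
ρ-cycle length = 10 (tail of 0 descent steps not counted)

10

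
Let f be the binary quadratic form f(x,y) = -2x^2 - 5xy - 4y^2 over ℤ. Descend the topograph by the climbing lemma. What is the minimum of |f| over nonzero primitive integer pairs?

translate: b→1 (≡5 mod 4), so (2,5,4)→(2,1,1)
flip: (2,1,1)→(1,-1,2)
translate: b→1 (≡-1 mod 2), so (1,-1,2)→(1,1,2)
reduced (well bottom): (1,1,2) with a≤c, −a<b≤a
well minimum |f| = |-1| = 1 (negative-definite)

1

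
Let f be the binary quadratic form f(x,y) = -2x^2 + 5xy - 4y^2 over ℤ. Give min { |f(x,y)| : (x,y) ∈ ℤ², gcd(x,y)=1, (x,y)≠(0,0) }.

translate: b→-1 (≡-5 mod 4), so (2,-5,4)→(2,-1,1)
flip: (2,-1,1)→(1,1,2)
reduced (well bottom): (1,1,2) with a≤c, −a<b≤a
well minimum |f| = |-1| = 1 (negative-definite)

1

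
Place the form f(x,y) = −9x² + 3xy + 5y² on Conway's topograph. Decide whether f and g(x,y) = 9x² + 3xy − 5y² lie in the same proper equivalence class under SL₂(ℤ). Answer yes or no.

D₁ = 189, D₂ = 189
river cycle of f (length 4): (5, 7, -7), (-7, 7, 5), (5, 13, -1), (-1, 13, 5)
river cycle of g (length 4): (-5, 7, 7), (7, 7, -5), (-5, 13, 1), (1, 13, -5)
cycles differ ⇒ inequivalent

no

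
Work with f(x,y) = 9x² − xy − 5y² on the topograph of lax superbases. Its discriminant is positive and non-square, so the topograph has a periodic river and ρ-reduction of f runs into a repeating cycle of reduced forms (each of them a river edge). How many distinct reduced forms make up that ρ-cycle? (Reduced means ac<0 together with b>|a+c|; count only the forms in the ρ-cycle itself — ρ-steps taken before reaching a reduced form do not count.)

D = 181, ⌊√D⌋ = 13
descent: ρ → (-5,11,3)  [lands on river]
river: ρ → (3,13,-1)
river: ρ → (-1,13,3)
river: ρ → (3,11,-5)
river: ρ → (-5,9,5)
river: ρ → (5,11,-3)
river: ρ → (-3,13,1)
river: ρ → (1,13,-3)
river: ρ → (-3,11,5)
river: ρ → (5,9,-5)
ρ-cycle length = 10 (tail of 1 descent step not counted)

10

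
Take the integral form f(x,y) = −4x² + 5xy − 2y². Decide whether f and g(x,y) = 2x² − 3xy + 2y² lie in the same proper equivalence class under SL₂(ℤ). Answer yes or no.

D₁ = -7, D₂ = -7
f is negative-definite; reduce −f:
−f: translate: b→3 (≡-5 mod 8), so (4,-5,2)→(4,3,1)
−f: flip: (4,3,1)→(1,-3,4)
−f: translate: b→1 (≡-3 mod 2), so (1,-3,4)→(1,1,2)
−f: reduced (well bottom): (1,1,2) with a≤c, −a<b≤a
flip sign back: reduced form of f is (-1,-1,-2)
g: translate: b→1 (≡-3 mod 4), so (2,-3,2)→(2,1,1)
g: flip: (2,1,1)→(1,-1,2)
g: translate: b→1 (≡-1 mod 2), so (1,-1,2)→(1,1,2)
g: reduced (well bottom): (1,1,2) with a≤c, −a<b≤a
reduced forms (-1, -1, -2) vs (1, 1, 2) ⇒ inequivalent

no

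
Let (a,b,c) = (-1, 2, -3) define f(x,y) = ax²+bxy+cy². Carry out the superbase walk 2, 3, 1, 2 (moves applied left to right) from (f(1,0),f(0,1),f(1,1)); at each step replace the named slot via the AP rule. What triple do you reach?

start (-1,-3,-2) = (f(1,0),f(0,1),f(1,1))
replace slot 2: 2·((-1)+(-2)) − (-3) = -3 → (-1,-3,-2)
replace slot 3: 2·((-1)+(-3)) − (-2) = -6 → (-1,-3,-6)
replace slot 1: 2·((-3)+(-6)) − (-1) = -17 → (-17,-3,-6)
replace slot 2: 2·((-17)+(-6)) − (-3) = -43 → (-17,-43,-6)

-17,-43,-6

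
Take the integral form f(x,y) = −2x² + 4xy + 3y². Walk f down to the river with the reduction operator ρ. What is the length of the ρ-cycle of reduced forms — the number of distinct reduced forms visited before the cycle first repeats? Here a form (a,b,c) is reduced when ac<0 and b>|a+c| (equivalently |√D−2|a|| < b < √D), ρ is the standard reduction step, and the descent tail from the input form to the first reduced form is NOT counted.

D = 40, ⌊√D⌋ = 6
river: ρ → (3,2,-3)
river: ρ → (-3,4,2)
river: ρ → (2,4,-3)
river: ρ → (-3,2,3)
river: ρ → (3,4,-2)
river: ρ → (-2,4,3)
ρ-cycle length = 6 (tail of 0 descent steps not counted)

6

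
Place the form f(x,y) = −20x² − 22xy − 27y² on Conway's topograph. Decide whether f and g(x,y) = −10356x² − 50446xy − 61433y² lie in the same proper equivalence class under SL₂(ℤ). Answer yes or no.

D₁ = -1676, D₂ = -1676
f is negative-definite; reduce −f:
−f: translate: b→-18 (≡22 mod 40), so (20,22,27)→(20,-18,25)
−f: reduced (well bottom): (20,-18,25) with a≤c, −a<b≤a
flip sign back: reduced form of f is (-20,18,-25)
g is negative-definite; reduce −g:
−g: translate: b→9022 (≡50446 mod 20712), so (10356,50446,61433)→(10356,9022,1965)
−g: flip: (10356,9022,1965)→(1965,-9022,10356)
−g: translate: b→-1162 (≡-9022 mod 3930), so (1965,-9022,10356)→(1965,-1162,172)
−g: flip: (1965,-1162,172)→(172,1162,1965)
−g: translate: b→130 (≡1162 mod 344), so (172,1162,1965)→(172,130,27)
−g: flip: (172,130,27)→(27,-130,172)
−g: translate: b→-22 (≡-130 mod 54), so (27,-130,172)→(27,-22,20)
−g: flip: (27,-22,20)→(20,22,27)
−g: translate: b→-18 (≡22 mod 40), so (20,22,27)→(20,-18,25)
−g: reduced (well bottom): (20,-18,25) with a≤c, −a<b≤a
flip sign back: reduced form of g is (-20,18,-25)
reduced forms (-20, 18, -25) vs (-20, 18, -25) ⇒ equivalent

yes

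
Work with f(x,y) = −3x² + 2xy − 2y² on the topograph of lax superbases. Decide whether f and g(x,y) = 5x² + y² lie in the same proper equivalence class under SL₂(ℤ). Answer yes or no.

D₁ = -20, D₂ = -20
f is negative-definite; reduce −f:
−f: flip: (3,-2,2)→(2,2,3)
−f: reduced (well bottom): (2,2,3) with a≤c, −a<b≤a
flip sign back: reduced form of f is (-2,-2,-3)
g: flip: (5,0,1)→(1,0,5)
g: reduced (well bottom): (1,0,5) with a≤c, −a<b≤a
reduced forms (-2, -2, -3) vs (1, 0, 5) ⇒ inequivalent

no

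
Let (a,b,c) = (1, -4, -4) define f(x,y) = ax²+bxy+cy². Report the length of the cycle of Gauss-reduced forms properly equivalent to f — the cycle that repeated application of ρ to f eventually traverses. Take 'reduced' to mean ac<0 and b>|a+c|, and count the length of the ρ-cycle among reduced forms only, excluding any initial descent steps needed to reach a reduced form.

D = 32, ⌊√D⌋ = 5
descent: ρ → (-4,4,1)  [lands on river]
river: ρ → (1,4,-4)
ρ-cycle length = 2 (tail of 1 descent step not counted)

2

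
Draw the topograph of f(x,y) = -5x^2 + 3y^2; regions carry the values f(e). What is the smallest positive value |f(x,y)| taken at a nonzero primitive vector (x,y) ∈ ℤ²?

descent: ρ → (3,6,-2)  [lands on river]
river: ρ → (-2,6,3)
closes: descent 1, river 2
min |a| on river = 2

2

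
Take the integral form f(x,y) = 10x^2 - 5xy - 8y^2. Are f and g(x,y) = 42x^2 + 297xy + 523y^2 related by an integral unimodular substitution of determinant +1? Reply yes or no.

D₁ = 345, D₂ = 345
river cycle of f (length 10): (-8, 5, 10), (10, 15, -3), (-3, 15, 10), (10, 5, -8), (-8, 11, 7), (7, 17, -2), (-2, 15, 15), (15, 15, -2), (-2, 17, 7), (7, 11, -8)
river cycle of g (length 10): (7, 11, -8), (-8, 5, 10), (10, 15, -3), (-3, 15, 10), (10, 5, -8), (-8, 11, 7), (7, 17, -2), (-2, 15, 15), (15, 15, -2), (-2, 17, 7)
cycles coincide ⇒ equivalent

yes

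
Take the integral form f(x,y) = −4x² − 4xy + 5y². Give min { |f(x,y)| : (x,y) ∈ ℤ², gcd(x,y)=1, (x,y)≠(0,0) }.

descent: ρ → (5,4,-4)  [lands on river]
river: ρ → (-4,4,5)
river: ρ → (5,6,-3)
river: ρ → (-3,6,5)
closes: descent 1, river 4
min |a| on river = 3

3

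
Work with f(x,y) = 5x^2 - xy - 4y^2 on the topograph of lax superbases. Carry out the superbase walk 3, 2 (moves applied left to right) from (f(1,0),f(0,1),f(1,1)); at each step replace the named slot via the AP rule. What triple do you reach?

start (5,-4,0) = (f(1,0),f(0,1),f(1,1))
replace slot 3: 2·(5+(-4)) − 0 = 2 → (5,-4,2)
replace slot 2: 2·(5+2) − (-4) = 18 → (5,18,2)

5,18,2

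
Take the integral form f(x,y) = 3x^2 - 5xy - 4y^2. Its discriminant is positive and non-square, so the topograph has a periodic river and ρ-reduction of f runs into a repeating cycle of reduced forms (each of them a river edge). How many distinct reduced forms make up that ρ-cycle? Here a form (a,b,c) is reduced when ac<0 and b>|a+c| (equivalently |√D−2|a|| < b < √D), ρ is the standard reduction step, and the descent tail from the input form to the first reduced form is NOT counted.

D = 73, ⌊√D⌋ = 8
descent: ρ → (-4,5,3)  [lands on river]
river: ρ → (3,7,-2)
river: ρ → (-2,5,6)
river: ρ → (6,7,-1)
river: ρ → (-1,7,6)
river: ρ → (6,5,-2)
river: ρ → (-2,7,3)
river: ρ → (3,5,-4)
river: ρ → (-4,3,4)
river: ρ → (4,5,-3)
river: ρ → (-3,7,2)
river: ρ → (2,5,-6)
river: ρ → (-6,7,1)
river: ρ → (1,7,-6)
river: ρ → (-6,5,2)
river: ρ → (2,7,-3)
river: ρ → (-3,5,4)
river: ρ → (4,3,-4)
ρ-cycle length = 18 (tail of 1 descent step not counted)

18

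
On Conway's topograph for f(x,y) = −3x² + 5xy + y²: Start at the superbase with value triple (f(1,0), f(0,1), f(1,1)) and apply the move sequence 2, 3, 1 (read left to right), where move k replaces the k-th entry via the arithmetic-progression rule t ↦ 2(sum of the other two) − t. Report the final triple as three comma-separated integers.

start (-3,1,3) = (f(1,0),f(0,1),f(1,1))
replace slot 2: 2·((-3)+3) − 1 = -1 → (-3,-1,3)
replace slot 3: 2·((-3)+(-1)) − 3 = -11 → (-3,-1,-11)
replace slot 1: 2·((-1)+(-11)) − (-3) = -21 → (-21,-1,-11)

-21,-1,-11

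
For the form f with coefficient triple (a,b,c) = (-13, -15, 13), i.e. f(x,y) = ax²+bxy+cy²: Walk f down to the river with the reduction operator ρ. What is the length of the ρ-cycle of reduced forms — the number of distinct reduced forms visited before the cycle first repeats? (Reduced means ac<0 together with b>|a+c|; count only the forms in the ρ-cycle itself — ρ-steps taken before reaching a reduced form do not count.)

D = 901, ⌊√D⌋ = 30
descent: ρ → (13,15,-13)  [lands on river]
river: ρ → (-13,11,15)
river: ρ → (15,19,-9)
river: ρ → (-9,17,17)
river: ρ → (17,17,-9)
river: ρ → (-9,19,15)
river: ρ → (15,11,-13)
river: ρ → (-13,15,13)
river: ρ → (13,11,-15)
river: ρ → (-15,19,9)
river: ρ → (9,17,-17)
river: ρ → (-17,17,9)
river: ρ → (9,19,-15)
river: ρ → (-15,11,13)
ρ-cycle length = 14 (tail of 1 descent step not counted)

14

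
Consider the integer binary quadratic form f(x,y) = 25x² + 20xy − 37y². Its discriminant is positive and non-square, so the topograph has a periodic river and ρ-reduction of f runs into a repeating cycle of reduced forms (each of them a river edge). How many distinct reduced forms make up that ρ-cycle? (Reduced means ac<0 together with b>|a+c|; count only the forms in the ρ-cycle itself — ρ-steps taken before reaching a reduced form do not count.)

D = 4100, ⌊√D⌋ = 64
river: ρ → (-37,54,8)
river: ρ → (8,58,-23)
river: ρ → (-23,34,32)
river: ρ → (32,30,-25)
river: ρ → (-25,20,37)
river: ρ → (37,54,-8)
river: ρ → (-8,58,23)
river: ρ → (23,34,-32)
river: ρ → (-32,30,25)
river: ρ → (25,20,-37)
ρ-cycle length = 10 (tail of 0 descent steps not counted)

10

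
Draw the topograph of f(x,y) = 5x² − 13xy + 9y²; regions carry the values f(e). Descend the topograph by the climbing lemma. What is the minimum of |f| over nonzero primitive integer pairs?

translate: b→-3 (≡-13 mod 10), so (5,-13,9)→(5,-3,1)
flip: (5,-3,1)→(1,3,5)
translate: b→1 (≡3 mod 2), so (1,3,5)→(1,1,3)
reduced (well bottom): (1,1,3) with a≤c, −a<b≤a
well minimum = a = 1

1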